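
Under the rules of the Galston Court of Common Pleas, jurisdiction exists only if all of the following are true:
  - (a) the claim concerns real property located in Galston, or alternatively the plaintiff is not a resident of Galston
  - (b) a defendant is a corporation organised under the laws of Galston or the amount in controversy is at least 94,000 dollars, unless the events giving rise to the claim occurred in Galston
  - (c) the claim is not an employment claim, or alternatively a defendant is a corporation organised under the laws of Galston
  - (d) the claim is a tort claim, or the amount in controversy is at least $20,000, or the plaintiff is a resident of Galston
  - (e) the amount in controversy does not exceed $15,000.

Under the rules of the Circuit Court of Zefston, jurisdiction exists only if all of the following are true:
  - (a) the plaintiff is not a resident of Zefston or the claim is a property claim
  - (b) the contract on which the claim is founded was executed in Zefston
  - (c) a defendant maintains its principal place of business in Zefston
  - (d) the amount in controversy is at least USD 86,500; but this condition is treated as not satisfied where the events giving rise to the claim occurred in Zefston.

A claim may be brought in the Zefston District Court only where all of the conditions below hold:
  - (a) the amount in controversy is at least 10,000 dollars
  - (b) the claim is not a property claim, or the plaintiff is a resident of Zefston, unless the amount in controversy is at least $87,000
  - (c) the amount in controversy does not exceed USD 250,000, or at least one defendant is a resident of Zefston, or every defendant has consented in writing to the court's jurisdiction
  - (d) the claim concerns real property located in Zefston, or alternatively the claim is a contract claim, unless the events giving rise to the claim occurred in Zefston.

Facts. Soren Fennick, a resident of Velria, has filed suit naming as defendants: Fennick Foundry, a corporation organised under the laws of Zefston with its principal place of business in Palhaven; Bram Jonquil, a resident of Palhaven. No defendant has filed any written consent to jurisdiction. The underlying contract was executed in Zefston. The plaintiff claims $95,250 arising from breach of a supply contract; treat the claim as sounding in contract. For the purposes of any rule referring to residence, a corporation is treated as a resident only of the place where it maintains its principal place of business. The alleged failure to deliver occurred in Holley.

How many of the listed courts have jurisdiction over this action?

1

The Galston Court of Common Pleas:
  (a) The plaintiff resides in Velria, which is not Galston, which satisfies one of the alternatives. Met.
  (b) The amount in controversy is USD 95,250, which meets the USD 94,000 floor, which satisfies one of the alternatives. Met.
  (c) The claim is a contract claim, not an employment claim, so this disjunct is met. Condition met.
  (d) The amount in controversy is USD 95,250, which meets the $20,000 floor, so one alternative holds. Satisfied.
  (e) The amount in controversy is 95,250 dollars, above the 15,000 dollars ceiling. Fails.
  → The court lacks jurisdiction.
The Circuit Court of Zefston:
  (a) The plaintiff resides in Velria, which is not Zefston, which satisfies one of the alternatives. Met.
  (b) The contract was executed in Zefston. Met.
  (c) The corporate defendant(s) have their principal place of business in Palhaven, not Zefston. Condition not met.
  (d) The amount in controversy is USD 95,250, which meets the 86,500 dollars floor. The exception is not triggered, since the operative events occurred in Holley, not Zefston. Satisfied.
  → The court lacks jurisdiction.
The Zefston District Court:
  (a) The amount in controversy is 95,250 dollars, which meets the $10,000 floor. Condition met.
  (b) The claim is a contract claim, not a property claim, which satisfies one of the alternatives. Condition met.
  (c) The amount in controversy is USD 95,250, within the USD 250,000 ceiling, so this disjunct is met. Met.
  (d) The claim is a contract claim, which satisfies one of the alternatives. Met.
  → All conditions met; jurisdiction exists.
Courts with jurisdiction: the Zefston District Court — 1 in total.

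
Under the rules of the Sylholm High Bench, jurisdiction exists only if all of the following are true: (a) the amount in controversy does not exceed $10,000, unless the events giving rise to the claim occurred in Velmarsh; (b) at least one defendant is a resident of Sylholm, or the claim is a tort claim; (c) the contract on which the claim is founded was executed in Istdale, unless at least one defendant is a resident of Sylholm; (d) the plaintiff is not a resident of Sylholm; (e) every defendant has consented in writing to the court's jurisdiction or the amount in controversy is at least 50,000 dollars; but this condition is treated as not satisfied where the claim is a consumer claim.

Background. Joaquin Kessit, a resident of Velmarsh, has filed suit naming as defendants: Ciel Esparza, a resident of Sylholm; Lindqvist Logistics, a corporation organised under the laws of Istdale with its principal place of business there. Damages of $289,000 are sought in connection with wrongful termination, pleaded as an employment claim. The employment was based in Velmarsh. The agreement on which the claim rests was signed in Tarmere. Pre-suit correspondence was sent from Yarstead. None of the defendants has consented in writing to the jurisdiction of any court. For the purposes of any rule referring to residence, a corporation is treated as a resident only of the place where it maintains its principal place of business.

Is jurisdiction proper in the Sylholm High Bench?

Yes

The Sylholm High Bench:
  (a) The amount in controversy is 289,000 dollars, above the USD 10,000 ceiling. However, the operative events occurred in Velmarsh, so the 'unless' proviso supplies this condition. Satisfied.
  (b) Ciel Esparza resides in Sylholm, so this disjunct is met. Met.
  (c) The contract was executed in Tarmere, not Istdale. But Ciel Esparza resides in Sylholm, and the 'unless' clause therefore excuses the requirement. Met.
  (d) The plaintiff resides in Velmarsh, which is not Sylholm. Condition met.
  (e) The amount in controversy is USD 289,000, which meets the USD 50,000 floor, which satisfies one of the alternatives. The exception is not triggered, since the claim is an employment claim, not a consumer claim. Met.
  → Every requirement is satisfied — jurisdiction.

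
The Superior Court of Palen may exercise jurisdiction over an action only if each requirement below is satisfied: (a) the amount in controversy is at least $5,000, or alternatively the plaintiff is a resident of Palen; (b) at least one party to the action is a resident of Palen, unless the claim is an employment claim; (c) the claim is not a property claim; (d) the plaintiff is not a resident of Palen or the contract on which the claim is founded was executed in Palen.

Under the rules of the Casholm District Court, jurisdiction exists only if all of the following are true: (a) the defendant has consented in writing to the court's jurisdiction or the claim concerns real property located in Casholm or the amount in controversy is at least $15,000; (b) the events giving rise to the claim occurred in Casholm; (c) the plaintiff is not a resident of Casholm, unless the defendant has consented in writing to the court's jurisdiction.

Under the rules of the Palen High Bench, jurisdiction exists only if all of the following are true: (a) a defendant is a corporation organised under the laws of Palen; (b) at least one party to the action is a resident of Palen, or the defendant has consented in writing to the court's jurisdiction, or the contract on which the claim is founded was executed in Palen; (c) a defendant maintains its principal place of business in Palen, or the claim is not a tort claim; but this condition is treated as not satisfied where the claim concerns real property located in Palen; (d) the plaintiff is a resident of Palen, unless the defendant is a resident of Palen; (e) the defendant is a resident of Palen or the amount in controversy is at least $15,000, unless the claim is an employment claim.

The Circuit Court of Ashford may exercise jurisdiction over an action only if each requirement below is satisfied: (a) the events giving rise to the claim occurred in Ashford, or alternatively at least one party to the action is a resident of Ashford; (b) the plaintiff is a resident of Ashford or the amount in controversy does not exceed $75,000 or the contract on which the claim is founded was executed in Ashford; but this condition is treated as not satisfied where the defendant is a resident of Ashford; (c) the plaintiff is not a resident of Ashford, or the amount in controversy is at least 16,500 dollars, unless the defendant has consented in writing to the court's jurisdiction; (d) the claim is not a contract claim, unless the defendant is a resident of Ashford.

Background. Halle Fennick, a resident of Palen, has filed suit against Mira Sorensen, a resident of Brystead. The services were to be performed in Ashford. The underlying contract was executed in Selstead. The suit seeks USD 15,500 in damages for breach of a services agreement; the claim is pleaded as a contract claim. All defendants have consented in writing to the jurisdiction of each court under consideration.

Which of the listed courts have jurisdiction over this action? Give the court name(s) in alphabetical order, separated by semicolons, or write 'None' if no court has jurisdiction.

The Superior Court of Palen:
  (a) The amount in controversy is 15,500 dollars, which meets the 5,000 dollars floor, so this disjunct is met. Condition met.
  (b) Halle Fennick resides in Palen. Condition met.
  (c) The claim is a contract claim, not a property claim. Met.
  (d) The plaintiff resides in Palen; the contract was executed in Selstead, not Palen — none of the alternatives is met. Condition not met.
  → Not every requirement is met — no jurisdiction.
The Casholm District Court:
  (a) Every defendant has filed written consent, so this disjunct is met. Condition met.
  (b) The operative events occurred in Ashford, not Casholm. Condition not met.
  (c) The plaintiff resides in Palen, which is not Casholm. Satisfied.
  → At least one condition fails; no jurisdiction.
The Palen High Bench:
  (a) No defendant is a corporation. Not satisfied.
  (b) Halle Fennick resides in Palen — that alternative is enough. Met.
  (c) The claim is a contract claim, not a tort claim, which satisfies one of the alternatives. And the carve-out is inapplicable — the claim does not concern real property. Satisfied.
  (d) The plaintiff resides in Palen. Condition met.
  (e) The amount in controversy is USD 15,500, which meets the 15,000 dollars floor, so one alternative holds. Condition met.
  → No jurisdiction.
The Circuit Court of Ashford:
  (a) The operative events occurred in Ashford, so this disjunct is met. Met.
  (b) The amount in controversy is USD 15,500, within the USD 75,000 ceiling — that alternative is enough. The exception is not triggered, since the defendant resides in Brystead, not Ashford. Met.
  (c) The plaintiff resides in Palen, which is not Ashford, so one alternative holds. Condition met.
  (d) The claim is a contract claim. And the defendant resides in Brystead, not Ashford, so the proviso does not save it. Not satisfied.
  → At least one condition fails; no jurisdiction.

None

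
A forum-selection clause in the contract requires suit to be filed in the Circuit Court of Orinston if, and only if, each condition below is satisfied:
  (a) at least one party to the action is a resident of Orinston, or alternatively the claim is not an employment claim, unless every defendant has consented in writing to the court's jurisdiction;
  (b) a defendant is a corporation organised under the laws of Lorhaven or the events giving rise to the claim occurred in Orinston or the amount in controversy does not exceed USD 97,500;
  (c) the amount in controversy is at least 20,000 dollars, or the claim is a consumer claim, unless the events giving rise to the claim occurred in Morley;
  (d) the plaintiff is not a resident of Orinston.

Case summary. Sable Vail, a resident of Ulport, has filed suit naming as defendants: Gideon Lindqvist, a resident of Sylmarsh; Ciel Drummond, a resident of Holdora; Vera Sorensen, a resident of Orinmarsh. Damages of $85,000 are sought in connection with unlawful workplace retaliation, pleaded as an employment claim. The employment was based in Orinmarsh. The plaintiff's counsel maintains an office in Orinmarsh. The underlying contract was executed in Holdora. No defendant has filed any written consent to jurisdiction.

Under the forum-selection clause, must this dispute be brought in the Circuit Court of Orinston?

No

The Circuit Court of Orinston:
  (a) No party resides in Orinston; the claim is an employment claim — none of the alternatives is met. Nor does the 'unless' clause help: no such written consent has been filed. Fails.
  (b) The amount in controversy is USD 85,000, within the 97,500 dollars ceiling, so this disjunct is met. Satisfied.
  (c) The amount in controversy is USD 85,000, which meets the 20,000 dollars floor, so one alternative holds. Met.
  (d) The plaintiff resides in Ulport, which is not Orinston. Satisfied.
  → Forum clause is not triggered.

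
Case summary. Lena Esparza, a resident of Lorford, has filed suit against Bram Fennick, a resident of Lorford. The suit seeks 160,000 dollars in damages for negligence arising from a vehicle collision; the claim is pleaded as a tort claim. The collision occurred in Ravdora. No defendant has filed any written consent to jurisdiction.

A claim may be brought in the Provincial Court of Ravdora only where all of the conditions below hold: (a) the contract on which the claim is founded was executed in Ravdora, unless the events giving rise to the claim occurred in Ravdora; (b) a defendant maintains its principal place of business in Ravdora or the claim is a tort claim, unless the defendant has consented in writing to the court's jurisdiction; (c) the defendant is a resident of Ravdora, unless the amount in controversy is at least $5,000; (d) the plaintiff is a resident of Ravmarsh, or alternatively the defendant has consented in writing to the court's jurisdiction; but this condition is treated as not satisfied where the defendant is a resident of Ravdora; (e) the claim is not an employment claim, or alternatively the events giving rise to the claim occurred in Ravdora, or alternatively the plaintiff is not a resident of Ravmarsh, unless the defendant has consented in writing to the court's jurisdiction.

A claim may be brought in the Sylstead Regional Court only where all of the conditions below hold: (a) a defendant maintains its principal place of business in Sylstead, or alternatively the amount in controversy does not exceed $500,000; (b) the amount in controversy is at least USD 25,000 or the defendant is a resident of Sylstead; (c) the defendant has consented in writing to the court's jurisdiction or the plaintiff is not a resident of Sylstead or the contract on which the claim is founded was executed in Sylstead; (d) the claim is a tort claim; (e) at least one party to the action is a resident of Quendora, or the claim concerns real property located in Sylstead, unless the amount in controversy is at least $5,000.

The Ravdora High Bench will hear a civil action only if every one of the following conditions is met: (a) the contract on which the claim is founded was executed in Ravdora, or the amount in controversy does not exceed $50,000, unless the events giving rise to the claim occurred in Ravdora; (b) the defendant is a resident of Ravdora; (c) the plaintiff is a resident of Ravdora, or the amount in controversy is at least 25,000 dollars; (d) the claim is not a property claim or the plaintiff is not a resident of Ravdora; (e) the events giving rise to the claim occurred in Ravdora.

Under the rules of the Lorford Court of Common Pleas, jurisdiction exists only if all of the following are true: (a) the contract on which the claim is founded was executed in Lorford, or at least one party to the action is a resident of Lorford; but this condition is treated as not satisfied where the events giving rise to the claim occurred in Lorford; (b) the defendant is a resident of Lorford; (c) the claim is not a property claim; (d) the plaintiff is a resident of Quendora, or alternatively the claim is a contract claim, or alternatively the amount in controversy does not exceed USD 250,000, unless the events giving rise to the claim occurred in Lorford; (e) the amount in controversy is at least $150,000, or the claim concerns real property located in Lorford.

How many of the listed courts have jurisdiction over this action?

The Provincial Court of Ravdora:
  (a) No contract (and hence no place of execution) is alleged. However, the operative events occurred in Ravdora, so the 'unless' proviso supplies this condition. Met.
  (b) The claim is a tort claim, so one alternative holds. Satisfied.
  (c) The defendant resides in Lorford, not Ravdora. The proviso rescues it, though: the amount in controversy is 160,000 dollars, which meets the 5,000 dollars floor. Met.
  (d) The plaintiff resides in Lorford, not Ravmarsh; no such written consent has been filed — none of the alternatives is met. Condition not met.
  (e) The claim is a tort claim, not an employment claim, which satisfies one of the alternatives. Condition met.
  → Not every requirement is met — no jurisdiction.
The Sylstead Regional Court:
  (a) The amount in controversy is USD 160,000, within the USD 500,000 ceiling — that alternative is enough. Condition met.
  (b) The amount in controversy is $160,000, which meets the $25,000 floor, which satisfies one of the alternatives. Met.
  (c) The plaintiff resides in Lorford, which is not Sylstead, which satisfies one of the alternatives. Satisfied.
  (d) The claim is a tort claim. Satisfied.
  (e) No party resides in Quendora; the claim does not concern real property — none of the alternatives is met. But the amount in controversy is $160,000, which meets the $5,000 floor, and the 'unless' clause therefore excuses the requirement. Met.
  → All conditions met; jurisdiction exists.
The Ravdora High Bench:
  (a) No contract (and hence no place of execution) is alleged; the amount in controversy is 160,000 dollars, above the $50,000 ceiling — none of the alternatives is met. However, the operative events occurred in Ravdora, so the 'unless' proviso supplies this condition. Condition met.
  (b) The defendant resides in Lorford, not Ravdora. Not met.
  (c) The amount in controversy is 160,000 dollars, which meets the $25,000 floor, so one alternative holds. Condition met.
  (d) The claim is a tort claim, not a property claim, which satisfies one of the alternatives. Satisfied.
  (e) The operative events occurred in Ravdora. Condition met.
  → The court lacks jurisdiction.
The Lorford Court of Common Pleas:
  (a) Lena Esparza resides in Lorford, so this disjunct is met. And the carve-out is inapplicable — the operative events occurred in Ravdora, not Lorford. Satisfied.
  (b) The defendant resides in Lorford. Met.
  (c) The claim is a tort claim, not a property claim. Satisfied.
  (d) The amount in controversy is USD 160,000, within the $250,000 ceiling, so this disjunct is met. Condition met.
  (e) The amount in controversy is $160,000, which meets the $150,000 floor, so one alternative holds. Met.
  → The court has jurisdiction.
Courts with jurisdiction: the Sylstead Regional Court, the Lorford Court of Common Pleas — 2 in total.

2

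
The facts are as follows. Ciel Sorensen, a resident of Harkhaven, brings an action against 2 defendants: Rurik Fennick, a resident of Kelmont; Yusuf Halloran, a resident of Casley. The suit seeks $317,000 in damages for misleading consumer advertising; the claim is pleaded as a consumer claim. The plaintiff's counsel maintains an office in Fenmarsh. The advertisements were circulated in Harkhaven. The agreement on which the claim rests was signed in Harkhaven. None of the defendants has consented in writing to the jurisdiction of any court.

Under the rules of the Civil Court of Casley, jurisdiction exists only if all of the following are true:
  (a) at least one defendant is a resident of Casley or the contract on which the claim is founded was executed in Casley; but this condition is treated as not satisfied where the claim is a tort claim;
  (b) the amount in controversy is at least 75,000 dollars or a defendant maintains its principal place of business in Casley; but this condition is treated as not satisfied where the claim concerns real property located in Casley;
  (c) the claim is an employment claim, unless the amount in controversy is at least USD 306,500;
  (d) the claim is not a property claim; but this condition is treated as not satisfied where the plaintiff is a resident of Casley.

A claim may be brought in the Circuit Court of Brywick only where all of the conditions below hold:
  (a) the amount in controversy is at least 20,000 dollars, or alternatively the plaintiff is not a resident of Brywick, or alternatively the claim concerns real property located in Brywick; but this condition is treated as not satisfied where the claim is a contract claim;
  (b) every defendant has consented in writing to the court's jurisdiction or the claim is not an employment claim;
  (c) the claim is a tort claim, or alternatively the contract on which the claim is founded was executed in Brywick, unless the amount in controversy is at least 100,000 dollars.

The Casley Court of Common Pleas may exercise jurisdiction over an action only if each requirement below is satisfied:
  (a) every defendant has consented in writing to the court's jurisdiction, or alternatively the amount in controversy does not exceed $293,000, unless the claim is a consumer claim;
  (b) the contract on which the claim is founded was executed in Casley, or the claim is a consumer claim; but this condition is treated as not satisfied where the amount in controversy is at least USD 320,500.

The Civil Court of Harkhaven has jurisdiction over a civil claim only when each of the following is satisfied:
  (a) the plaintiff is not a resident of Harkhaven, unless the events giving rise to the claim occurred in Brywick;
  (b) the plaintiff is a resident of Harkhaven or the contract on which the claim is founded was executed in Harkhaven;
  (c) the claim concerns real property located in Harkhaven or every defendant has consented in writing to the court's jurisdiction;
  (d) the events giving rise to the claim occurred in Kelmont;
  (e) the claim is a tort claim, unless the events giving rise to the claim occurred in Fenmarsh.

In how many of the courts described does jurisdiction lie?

The Civil Court of Casley:
  (a) Yusuf Halloran resides in Casley, so this disjunct is met. The carve-out does not apply: the claim is a consumer claim, not a tort claim. Satisfied.
  (b) The amount in controversy is USD 317,000, which meets the 75,000 dollars floor, so this disjunct is met. The carve-out does not apply: the claim does not concern real property. Met.
  (c) The claim is a consumer claim, not an employment claim. However, the amount in controversy is USD 317,000, which meets the $306,500 floor, so the 'unless' proviso supplies this condition. Satisfied.
  (d) The claim is a consumer claim, not a property claim. The carve-out does not apply: the plaintiff resides in Harkhaven, not Casley. Satisfied.
  → The court has jurisdiction.
The Circuit Court of Brywick:
  (a) The amount in controversy is 317,000 dollars, which meets the 20,000 dollars floor, which satisfies one of the alternatives. The carve-out does not apply: the claim is a consumer claim, not a contract claim. Met.
  (b) The claim is a consumer claim, not an employment claim, which satisfies one of the alternatives. Met.
  (c) The claim is a consumer claim, not a tort claim; the contract was executed in Harkhaven, not Brywick — every alternative fails. But the amount in controversy is USD 317,000, which meets the USD 100,000 floor, and the 'unless' clause therefore excuses the requirement. Met.
  → Jurisdiction lies.
The Casley Court of Common Pleas:
  (a) No such written consent has been filed; the amount in controversy is 317,000 dollars, above the $293,000 ceiling — every alternative fails. But the claim is a consumer claim, and the 'unless' clause therefore excuses the requirement. Condition met.
  (b) The claim is a consumer claim, so one alternative holds. The exception is not triggered, since the amount in controversy is 317,000 dollars, below the 320,500 dollars floor. Met.
  → The court has jurisdiction.
The Civil Court of Harkhaven:
  (a) The plaintiff resides in Harkhaven. And the operative events occurred in Harkhaven, not Brywick, so the proviso does not save it. Not met.
  (b) The plaintiff resides in Harkhaven — that alternative is enough. Met.
  (c) The claim does not concern real property; no such written consent has been filed — every alternative fails. Fails.
  (d) The operative events occurred in Harkhaven, not Kelmont. Not met.
  (e) The claim is a consumer claim, not a tort claim. Nor does the 'unless' clause help: the operative events occurred in Harkhaven, not Fenmarsh. Condition not met.
  → No jurisdiction.
Courts with jurisdiction: the Civil Court of Casley, the Circuit Court of Brywick, the Casley Court of Common Pleas — 3 in total.

3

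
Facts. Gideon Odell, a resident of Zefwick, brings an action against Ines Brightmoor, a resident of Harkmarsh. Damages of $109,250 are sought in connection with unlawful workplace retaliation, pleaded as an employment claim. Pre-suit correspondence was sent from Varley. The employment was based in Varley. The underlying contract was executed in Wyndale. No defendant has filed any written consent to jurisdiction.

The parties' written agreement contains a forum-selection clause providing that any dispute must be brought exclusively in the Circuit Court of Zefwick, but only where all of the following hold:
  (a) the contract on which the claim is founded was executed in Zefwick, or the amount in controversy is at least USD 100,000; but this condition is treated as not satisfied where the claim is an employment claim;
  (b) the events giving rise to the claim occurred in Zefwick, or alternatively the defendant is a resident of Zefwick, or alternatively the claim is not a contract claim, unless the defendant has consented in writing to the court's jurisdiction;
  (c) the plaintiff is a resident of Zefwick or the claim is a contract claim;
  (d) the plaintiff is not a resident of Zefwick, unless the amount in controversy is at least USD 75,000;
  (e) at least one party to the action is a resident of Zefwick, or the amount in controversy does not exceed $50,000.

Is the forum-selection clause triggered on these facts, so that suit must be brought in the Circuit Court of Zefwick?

The Circuit Court of Zefwick:
  (a) The amount in controversy is $109,250, which meets the 100,000 dollars floor, which satisfies one of the alternatives. However, the claim is an employment claim, which falls within the stated exception and so defeats the condition. Condition not met.
  (b) The claim is an employment claim, not a contract claim — that alternative is enough. Satisfied.
  (c) The plaintiff resides in Zefwick, so this disjunct is met. Condition met.
  (d) The plaintiff resides in Zefwick. However, the amount in controversy is 109,250 dollars, which meets the $75,000 floor, so the 'unless' proviso supplies this condition. Condition met.
  (e) Gideon Odell resides in Zefwick — that alternative is enough. Met.
  → Forum clause is not triggered.

No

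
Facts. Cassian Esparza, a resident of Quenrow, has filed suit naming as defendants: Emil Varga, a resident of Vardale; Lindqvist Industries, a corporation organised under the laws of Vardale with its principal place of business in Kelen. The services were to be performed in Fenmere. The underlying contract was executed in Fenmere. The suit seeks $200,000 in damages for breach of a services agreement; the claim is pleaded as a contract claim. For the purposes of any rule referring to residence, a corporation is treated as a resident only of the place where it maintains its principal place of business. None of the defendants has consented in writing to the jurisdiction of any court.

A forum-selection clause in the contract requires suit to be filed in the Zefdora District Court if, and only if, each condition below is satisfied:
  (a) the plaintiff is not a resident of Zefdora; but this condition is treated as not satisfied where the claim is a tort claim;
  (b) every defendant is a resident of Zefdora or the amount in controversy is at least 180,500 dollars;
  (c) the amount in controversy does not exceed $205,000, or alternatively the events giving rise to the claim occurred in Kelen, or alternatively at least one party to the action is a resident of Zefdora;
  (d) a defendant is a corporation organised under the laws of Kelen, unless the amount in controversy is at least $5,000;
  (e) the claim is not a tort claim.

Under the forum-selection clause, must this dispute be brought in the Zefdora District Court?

The Zefdora District Court:
  (a) The plaintiff resides in Quenrow, which is not Zefdora. And the carve-out is inapplicable — the claim is a contract claim, not a tort claim. Met.
  (b) The amount in controversy is USD 200,000, which meets the USD 180,500 floor — that alternative is enough. Satisfied.
  (c) The amount in controversy is $200,000, within the USD 205,000 ceiling, so one alternative holds. Met.
  (d) The corporate defendant(s) are organised in Vardale, not Kelen. But the amount in controversy is 200,000 dollars, which meets the 5,000 dollars floor, and the 'unless' clause therefore excuses the requirement. Condition met.
  (e) The claim is a contract claim, not a tort claim. Condition met.
  → The clause applies.

Yes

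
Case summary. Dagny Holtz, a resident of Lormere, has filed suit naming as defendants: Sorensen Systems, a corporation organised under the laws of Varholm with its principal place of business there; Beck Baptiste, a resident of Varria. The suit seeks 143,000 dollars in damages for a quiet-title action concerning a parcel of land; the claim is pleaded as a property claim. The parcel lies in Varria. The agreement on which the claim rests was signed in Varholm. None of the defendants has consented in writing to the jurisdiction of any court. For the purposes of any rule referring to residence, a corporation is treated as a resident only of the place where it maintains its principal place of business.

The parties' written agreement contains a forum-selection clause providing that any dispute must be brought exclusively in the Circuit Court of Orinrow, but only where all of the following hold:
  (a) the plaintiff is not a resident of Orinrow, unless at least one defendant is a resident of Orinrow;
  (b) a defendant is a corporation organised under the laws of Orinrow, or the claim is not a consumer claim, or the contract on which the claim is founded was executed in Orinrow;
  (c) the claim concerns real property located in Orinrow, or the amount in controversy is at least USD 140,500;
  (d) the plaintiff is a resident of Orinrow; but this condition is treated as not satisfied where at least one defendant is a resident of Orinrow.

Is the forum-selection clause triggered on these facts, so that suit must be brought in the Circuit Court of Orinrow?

No

The Circuit Court of Orinrow:
  (a) The plaintiff resides in Lormere, which is not Orinrow. Condition met.
  (b) The claim is a property claim, not a consumer claim, which satisfies one of the alternatives. Satisfied.
  (c) The amount in controversy is $143,000, which meets the 140,500 dollars floor — that alternative is enough. Condition met.
  (d) The plaintiff resides in Lormere, not Orinrow. Not satisfied.
  → The clause does not apply.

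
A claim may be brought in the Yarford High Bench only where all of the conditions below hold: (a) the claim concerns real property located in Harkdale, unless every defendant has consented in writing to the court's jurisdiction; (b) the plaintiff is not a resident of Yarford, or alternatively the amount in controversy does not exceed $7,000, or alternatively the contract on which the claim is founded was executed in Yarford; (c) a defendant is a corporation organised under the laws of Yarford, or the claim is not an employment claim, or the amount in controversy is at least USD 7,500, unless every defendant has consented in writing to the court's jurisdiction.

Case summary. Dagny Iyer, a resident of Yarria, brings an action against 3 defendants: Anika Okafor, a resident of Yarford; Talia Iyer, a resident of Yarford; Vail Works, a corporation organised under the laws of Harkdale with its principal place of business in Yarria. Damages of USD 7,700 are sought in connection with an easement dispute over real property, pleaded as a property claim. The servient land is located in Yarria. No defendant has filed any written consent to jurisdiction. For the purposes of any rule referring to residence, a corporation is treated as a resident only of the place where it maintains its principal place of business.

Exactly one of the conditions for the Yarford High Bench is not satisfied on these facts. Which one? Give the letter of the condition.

The Yarford High Bench:
  (a) The property lies in Yarria, not Harkdale. Nor does the 'unless' clause help: no such written consent has been filed. Fails.
  (b) The plaintiff resides in Yarria, which is not Yarford, so this disjunct is met. Satisfied.
  (c) The claim is a property claim, not an employment claim, so one alternative holds. Met.
Only condition (a) fails.

(a)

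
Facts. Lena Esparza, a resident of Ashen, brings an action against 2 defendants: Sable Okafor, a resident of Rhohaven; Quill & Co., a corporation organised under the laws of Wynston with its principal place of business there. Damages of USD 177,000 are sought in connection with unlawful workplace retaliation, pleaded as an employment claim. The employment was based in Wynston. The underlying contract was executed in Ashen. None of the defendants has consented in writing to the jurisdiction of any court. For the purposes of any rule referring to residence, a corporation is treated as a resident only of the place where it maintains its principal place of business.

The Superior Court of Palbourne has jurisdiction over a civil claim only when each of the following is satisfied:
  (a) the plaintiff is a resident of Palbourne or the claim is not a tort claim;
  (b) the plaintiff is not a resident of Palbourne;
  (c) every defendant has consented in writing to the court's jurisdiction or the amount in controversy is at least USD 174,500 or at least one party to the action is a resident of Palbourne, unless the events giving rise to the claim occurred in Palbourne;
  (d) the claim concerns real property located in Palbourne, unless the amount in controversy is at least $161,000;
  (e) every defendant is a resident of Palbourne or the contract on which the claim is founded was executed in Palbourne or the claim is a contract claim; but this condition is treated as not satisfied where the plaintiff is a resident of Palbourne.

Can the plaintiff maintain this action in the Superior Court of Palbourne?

The Superior Court of Palbourne:
  (a) The claim is an employment claim, not a tort claim — that alternative is enough. Condition met.
  (b) The plaintiff resides in Ashen, which is not Palbourne. Satisfied.
  (c) The amount in controversy is 177,000 dollars, which meets the $174,500 floor, so this disjunct is met. Met.
  (d) The claim does not concern real property. The proviso rescues it, though: the amount in controversy is 177,000 dollars, which meets the USD 161,000 floor. Satisfied.
  (e) The defendants reside as follows — Sable Okafor in Rhohaven, Quill & Co. in Wynston — not all in Palbourne; the contract was executed in Ashen, not Palbourne; the claim is an employment claim, not a contract claim — every alternative fails. Not satisfied.
  → Not every requirement is met — no jurisdiction.

No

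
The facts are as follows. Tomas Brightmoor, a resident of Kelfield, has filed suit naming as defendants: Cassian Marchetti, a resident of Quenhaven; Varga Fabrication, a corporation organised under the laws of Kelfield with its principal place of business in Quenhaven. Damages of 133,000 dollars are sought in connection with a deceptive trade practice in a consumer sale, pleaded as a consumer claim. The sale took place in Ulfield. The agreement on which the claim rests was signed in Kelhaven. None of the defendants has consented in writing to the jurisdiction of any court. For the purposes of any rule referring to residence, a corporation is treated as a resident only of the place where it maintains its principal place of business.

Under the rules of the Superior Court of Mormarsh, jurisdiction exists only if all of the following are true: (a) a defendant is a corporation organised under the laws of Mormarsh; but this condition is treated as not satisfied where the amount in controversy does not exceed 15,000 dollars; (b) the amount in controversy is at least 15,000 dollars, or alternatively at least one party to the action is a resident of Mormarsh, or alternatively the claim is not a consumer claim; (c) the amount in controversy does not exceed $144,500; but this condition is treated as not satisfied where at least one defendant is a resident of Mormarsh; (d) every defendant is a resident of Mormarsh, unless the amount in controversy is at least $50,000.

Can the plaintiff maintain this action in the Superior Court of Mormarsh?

The Superior Court of Mormarsh:
  (a) The corporate defendant(s) are organised in Kelfield, not Mormarsh. Condition not met.
  (b) The amount in controversy is USD 133,000, which meets the 15,000 dollars floor, so this disjunct is met. Met.
  (c) The amount in controversy is USD 133,000, within the $144,500 ceiling. The exception is not triggered, since no defendant resides in Mormarsh (they reside in Quenhaven, Quenhaven). Met.
  (d) The defendants reside as follows — Cassian Marchetti in Quenhaven, Varga Fabrication in Quenhaven — not all in Mormarsh. But the amount in controversy is $133,000, which meets the USD 50,000 floor, and the 'unless' clause therefore excuses the requirement. Condition met.
  → Not every requirement is met — no jurisdiction.

No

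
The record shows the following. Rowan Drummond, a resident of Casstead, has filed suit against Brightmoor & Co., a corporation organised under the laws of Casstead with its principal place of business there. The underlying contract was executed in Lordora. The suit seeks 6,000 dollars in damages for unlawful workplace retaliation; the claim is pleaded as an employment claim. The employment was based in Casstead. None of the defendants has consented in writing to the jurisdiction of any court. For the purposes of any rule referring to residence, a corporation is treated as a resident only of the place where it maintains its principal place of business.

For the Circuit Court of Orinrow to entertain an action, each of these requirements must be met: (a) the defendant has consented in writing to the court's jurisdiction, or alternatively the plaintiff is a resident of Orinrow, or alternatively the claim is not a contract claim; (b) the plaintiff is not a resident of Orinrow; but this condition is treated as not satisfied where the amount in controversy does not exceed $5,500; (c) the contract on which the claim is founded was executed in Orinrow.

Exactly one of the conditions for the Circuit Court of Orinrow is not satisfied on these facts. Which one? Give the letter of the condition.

(c)

The Circuit Court of Orinrow:
  (a) The claim is an employment claim, not a contract claim — that alternative is enough. Condition met.
  (b) The plaintiff resides in Casstead, which is not Orinrow. The exception is not triggered, since the amount in controversy is $6,000, above the $5,500 ceiling. Satisfied.
  (c) The contract was executed in Lordora, not Orinrow. Not met.
Only condition (c) fails.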